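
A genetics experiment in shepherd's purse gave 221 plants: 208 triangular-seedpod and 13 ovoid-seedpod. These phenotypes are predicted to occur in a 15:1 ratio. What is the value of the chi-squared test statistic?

Expected counts for N = 221 under a 15:1 ratio (total parts = 16):
  triangular-seedpod: 221 × 15/16 = 207.1875
  ovoid-seedpod: 221 × 1/16 = 13.8125
χ² = Σ (O − E)² / E
  triangular-seedpod: (208 − 207.1875)² / 207.1875 = 0.0032
  ovoid-seedpod: (13 − 13.8125)² / 13.8125 = 0.0478
χ² = 0.0032 + 0.0478 = 0.051

0.051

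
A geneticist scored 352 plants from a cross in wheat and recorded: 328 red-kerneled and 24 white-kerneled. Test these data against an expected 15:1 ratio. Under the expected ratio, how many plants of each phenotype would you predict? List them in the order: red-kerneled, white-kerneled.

Total ratio parts = 16. Expected numbers out of 352:
  red-kerneled: 352 × 15/16 = 330
  white-kerneled: 352 × 1/16 = 22

330, 22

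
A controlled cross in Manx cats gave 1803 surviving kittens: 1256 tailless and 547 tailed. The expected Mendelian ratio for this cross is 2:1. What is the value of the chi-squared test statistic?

Under the 2:1 hypothesis (Σ ratio = 3, N = 1803):
  tailless: 1803 × 2/3 = 1202
  tailed: 1803 × 1/3 = 601
χ² = Σ (O − E)² / E
  tailless: (1256 − 1202)² / 1202 = 2.4260
  tailed: (547 − 601)² / 601 = 4.8519
χ² = 2.4260 + 4.8519 = 7.2779 ≈ 7.278

7.278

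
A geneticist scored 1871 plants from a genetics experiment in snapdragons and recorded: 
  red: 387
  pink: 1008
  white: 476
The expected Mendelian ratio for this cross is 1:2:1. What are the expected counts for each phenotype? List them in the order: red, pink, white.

The 1:2:1 ratio has 4 parts, so with N = 1871 the expected counts are:
  red: 1871 × 1/4 = 467.75
  pink: 1871 × 2/4 = 935.5
  white: 1871 × 1/4 = 467.75

467.75, 935.5, 467.75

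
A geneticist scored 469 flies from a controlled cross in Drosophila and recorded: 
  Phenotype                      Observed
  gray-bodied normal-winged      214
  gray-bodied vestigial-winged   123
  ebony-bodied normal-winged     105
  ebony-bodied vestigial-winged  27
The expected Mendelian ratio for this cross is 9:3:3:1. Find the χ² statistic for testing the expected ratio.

Total ratio parts = 16. Expected numbers out of 469:
  gray-bodied normal-winged: 469 × 9/16 = 263.8125
  gray-bodied vestigial-winged: 469 × 3/16 = 87.9375
  ebony-bodied normal-winged: 469 × 3/16 = 87.9375
  ebony-bodied vestigial-winged: 469 × 1/16 = 29.3125
χ² = Σ (O − E)² / E
  gray-bodied normal-winged: (214 − 263.8125)² / 263.8125 = 9.4055
  gray-bodied vestigial-winged: (123 − 87.9375)² / 87.9375 = 13.9801
  ebony-bodied normal-winged: (105 − 87.9375)² / 87.9375 = 3.3106
  ebony-bodied vestigial-winged: (27 − 29.3125)² / 29.3125 = 0.1824
χ² = 9.4055 + 13.9801 + 3.3106 + 0.1824 = 26.8786 ≈ 26.879

26.879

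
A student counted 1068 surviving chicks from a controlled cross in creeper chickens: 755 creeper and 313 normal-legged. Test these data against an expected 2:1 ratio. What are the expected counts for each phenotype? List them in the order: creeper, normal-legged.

Total ratio parts = 3. Expected numbers out of 1068:
  creeper: 1068 × 2/3 = 712
  normal-legged: 1068 × 1/3 = 356

712, 356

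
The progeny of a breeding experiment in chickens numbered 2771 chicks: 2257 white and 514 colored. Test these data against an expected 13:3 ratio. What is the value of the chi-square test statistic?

Total ratio parts = 16. Expected numbers out of 2771:
  white: 2771 × 13/16 = 2251.4375
  colored: 2771 × 3/16 = 519.5625
χ² = Σ (O − E)² / E
  white: (2257 − 2251.4375)² / 2251.4375 = 0.0137
  colored: (514 − 519.5625)² / 519.5625 = 0.0596
χ² = 0.0137 + 0.0596 = 0.0733 ≈ 0.073

0.073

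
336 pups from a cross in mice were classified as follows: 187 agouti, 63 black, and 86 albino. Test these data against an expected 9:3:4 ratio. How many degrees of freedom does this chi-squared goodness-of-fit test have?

A goodness-of-fit test with 3 phenotype classes has df = 3 − 1 = 2.

2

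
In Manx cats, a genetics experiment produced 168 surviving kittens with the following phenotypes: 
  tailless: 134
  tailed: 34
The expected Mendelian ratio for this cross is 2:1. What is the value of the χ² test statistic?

Under the 2:1 hypothesis (Σ ratio = 3, N = 168):
  tailless: 168 × 2/3 = 112
  tailed: 168 × 1/3 = 56
χ² = Σ (O − E)² / E
  tailless: (134 − 112)² / 112 = 4.3214
  tailed: (34 − 56)² / 56 = 8.6429
χ² = 4.3214 + 8.6429 = 12.9643 ≈ 12.964

12.964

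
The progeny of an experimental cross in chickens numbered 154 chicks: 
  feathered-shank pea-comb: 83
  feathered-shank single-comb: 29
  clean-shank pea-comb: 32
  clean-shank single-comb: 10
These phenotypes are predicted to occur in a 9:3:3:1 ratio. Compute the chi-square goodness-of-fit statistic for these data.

Total ratio parts = 16. Expected numbers out of 154:
  feathered-shank pea-comb: 154 × 9/16 = 86.625
  feathered-shank single-comb: 154 × 3/16 = 28.875
  clean-shank pea-comb: 154 × 3/16 = 28.875
  clean-shank single-comb: 154 × 1/16 = 9.625
χ² = Σ (O − E)² / E
  feathered-shank pea-comb: (83 − 86.625)² / 86.625 = 0.1517
  feathered-shank single-comb: (29 − 28.875)² / 28.875 = 0.0005
  clean-shank pea-comb: (32 − 28.875)² / 28.875 = 0.3382
  clean-shank single-comb: (10 − 9.625)² / 9.625 = 0.0146
χ² = 0.1517 + 0.0005 + 0.3382 + 0.0146 = 0.505

0.505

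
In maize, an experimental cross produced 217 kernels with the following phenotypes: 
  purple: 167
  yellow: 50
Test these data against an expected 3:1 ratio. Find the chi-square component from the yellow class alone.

Expected counts for N = 217 under a 3:1 ratio (total parts = 4):
  purple: 217 × 3/4 = 162.75
  yellow: 217 × 1/4 = 54.25
Contribution of yellow: (50 − 54.25)² / 54.25 = 0.3329

0.333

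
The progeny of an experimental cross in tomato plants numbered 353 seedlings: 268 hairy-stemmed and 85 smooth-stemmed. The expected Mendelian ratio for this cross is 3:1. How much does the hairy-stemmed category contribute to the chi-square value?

0.040

Under the 3:1 hypothesis (Σ ratio = 4, N = 353):
  hairy-stemmed: 353 × 3/4 = 264.75
  smooth-stemmed: 353 × 1/4 = 88.25
Contribution of hairy-stemmed: (268 − 264.75)² / 264.75 = 0.0399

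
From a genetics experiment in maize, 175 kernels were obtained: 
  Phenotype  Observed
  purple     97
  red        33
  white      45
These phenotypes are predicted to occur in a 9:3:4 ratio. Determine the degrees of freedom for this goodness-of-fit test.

A goodness-of-fit test with 3 phenotype classes has df = 3 − 1 = 2.

2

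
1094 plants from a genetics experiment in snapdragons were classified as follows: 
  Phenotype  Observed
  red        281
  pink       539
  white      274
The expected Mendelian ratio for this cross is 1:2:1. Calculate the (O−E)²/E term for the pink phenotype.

0.117

Expected counts for N = 1094 under a 1:2:1 ratio (total parts = 4):
  red: 1094 × 1/4 = 273.5
  pink: 1094 × 2/4 = 547
  white: 1094 × 1/4 = 273.5
Contribution of pink: (539 − 547)² / 547 = 0.1170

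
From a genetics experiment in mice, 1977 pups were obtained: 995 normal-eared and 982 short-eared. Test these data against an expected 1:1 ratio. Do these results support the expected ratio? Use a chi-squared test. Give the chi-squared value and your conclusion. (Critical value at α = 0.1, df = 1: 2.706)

0.085; consistent

Expected counts for N = 1977 under a 1:1 ratio (total parts = 2):
  normal-eared: 1977 × 1/2 = 988.5
  short-eared: 1977 × 1/2 = 988.5
χ² = Σ (O − E)² / E
  normal-eared: (995 − 988.5)² / 988.5 = 0.0427
  short-eared: (982 − 988.5)² / 988.5 = 0.0427
χ² = 0.0427 + 0.0427 = 0.0854 ≈ 0.085
Degrees of freedom = 2 − 1 = 1; critical value at α = 0.1 is 2.706.
Since 0.085 < 2.706, we fail to reject the null hypothesis — the data are consistent with the 1:1 ratio.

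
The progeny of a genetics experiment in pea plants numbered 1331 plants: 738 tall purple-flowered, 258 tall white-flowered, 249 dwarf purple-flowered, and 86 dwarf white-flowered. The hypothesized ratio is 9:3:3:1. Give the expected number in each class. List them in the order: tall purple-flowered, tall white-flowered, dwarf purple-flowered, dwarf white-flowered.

Under the 9:3:3:1 hypothesis (Σ ratio = 16, N = 1331):
  tall purple-flowered: 1331 × 9/16 = 748.6875
  tall white-flowered: 1331 × 3/16 = 249.5625
  dwarf purple-flowered: 1331 × 3/16 = 249.5625
  dwarf white-flowered: 1331 × 1/16 = 83.1875

748.6875, 249.5625, 249.5625, 83.1875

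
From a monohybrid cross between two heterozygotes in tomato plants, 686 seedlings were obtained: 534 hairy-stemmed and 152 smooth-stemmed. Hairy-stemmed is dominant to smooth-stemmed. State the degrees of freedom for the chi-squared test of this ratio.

For a monohybrid cross between heterozygotes with complete dominance, the expected phenotypic ratio is 3:1.
A goodness-of-fit test with 2 phenotype classes has df = 2 − 1 = 1.

1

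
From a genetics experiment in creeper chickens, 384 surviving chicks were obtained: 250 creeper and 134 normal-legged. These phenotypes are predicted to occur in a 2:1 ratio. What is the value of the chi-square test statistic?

Expected counts for N = 384 under a 2:1 ratio (total parts = 3):
  creeper: 384 × 2/3 = 256
  normal-legged: 384 × 1/3 = 128
χ² = Σ (O − E)² / E
  creeper: (250 − 256)² / 256 = 0.1406
  normal-legged: (134 − 128)² / 128 = 0.2812
χ² = 0.1406 + 0.2812 = 0.4218 ≈ 0.422

0.422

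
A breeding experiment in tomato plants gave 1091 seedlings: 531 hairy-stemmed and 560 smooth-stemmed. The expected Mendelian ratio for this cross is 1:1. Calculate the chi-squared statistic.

Expected counts for N = 1091 under a 1:1 ratio (total parts = 2):
  hairy-stemmed: 1091 × 1/2 = 545.5
  smooth-stemmed: 1091 × 1/2 = 545.5
χ² = Σ (O − E)² / E
  hairy-stemmed: (531 − 545.5)² / 545.5 = 0.3854
  smooth-stemmed: (560 − 545.5)² / 545.5 = 0.3854
χ² = 0.3854 + 0.3854 = 0.7708 ≈ 0.771

0.771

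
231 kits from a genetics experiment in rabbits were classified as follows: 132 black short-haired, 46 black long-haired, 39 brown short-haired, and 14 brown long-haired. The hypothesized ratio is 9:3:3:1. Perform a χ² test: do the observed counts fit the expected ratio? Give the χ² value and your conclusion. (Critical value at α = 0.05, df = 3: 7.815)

Total ratio parts = 16. Expected numbers out of 231:
  black short-haired: 231 × 9/16 = 129.9375
  black long-haired: 231 × 3/16 = 43.3125
  brown short-haired: 231 × 3/16 = 43.3125
  brown long-haired: 231 × 1/16 = 14.4375
χ² = Σ (O − E)² / E
  black short-haired: (132 − 129.9375)² / 129.9375 = 0.0327
  black long-haired: (46 − 43.3125)² / 43.3125 = 0.1668
  brown short-haired: (39 − 43.3125)² / 43.3125 = 0.4294
  brown long-haired: (14 − 14.4375)² / 14.4375 = 0.0133
χ² = 0.0327 + 0.1668 + 0.4294 + 0.0133 = 0.6422 ≈ 0.642
Degrees of freedom = 4 − 1 = 3; critical value at α = 0.05 is 7.815.
Since 0.642 < 7.815, we fail to reject the null hypothesis — the data are consistent with the 9:3:3:1 ratio.

0.642; consistent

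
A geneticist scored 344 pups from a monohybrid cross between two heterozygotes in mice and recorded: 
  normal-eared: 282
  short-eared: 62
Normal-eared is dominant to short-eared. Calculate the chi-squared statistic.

8.930

For a monohybrid cross between heterozygotes with complete dominance, the expected phenotypic ratio is 3:1.
Total ratio parts = 4. Expected numbers out of 344:
  normal-eared: 344 × 3/4 = 258
  short-eared: 344 × 1/4 = 86
χ² = Σ (O − E)² / E
  normal-eared: (282 − 258)² / 258 = 2.2326
  short-eared: (62 − 86)² / 86 = 6.6977
χ² = 2.2326 + 6.6977 = 8.9303 ≈ 8.930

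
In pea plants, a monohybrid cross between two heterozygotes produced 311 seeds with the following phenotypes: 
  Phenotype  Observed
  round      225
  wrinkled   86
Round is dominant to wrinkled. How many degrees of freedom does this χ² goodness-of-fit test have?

For a monohybrid cross between heterozygotes with complete dominance, the expected phenotypic ratio is 3:1.
A goodness-of-fit test with 2 phenotype classes has df = 2 − 1 = 1.

1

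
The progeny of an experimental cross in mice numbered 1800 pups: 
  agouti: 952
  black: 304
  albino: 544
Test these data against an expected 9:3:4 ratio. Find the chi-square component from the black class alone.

Expected counts for N = 1800 under a 9:3:4 ratio (total parts = 16):
  agouti: 1800 × 9/16 = 1012.5
  black: 1800 × 3/16 = 337.5
  albino: 1800 × 4/16 = 450
Contribution of black: (304 − 337.5)² / 337.5 = 3.3252

3.325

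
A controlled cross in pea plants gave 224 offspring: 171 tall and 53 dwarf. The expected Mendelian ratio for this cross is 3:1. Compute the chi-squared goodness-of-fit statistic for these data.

0.214

Total ratio parts = 4. Expected numbers out of 224:
  tall: 224 × 3/4 = 168
  dwarf: 224 × 1/4 = 56
χ² = Σ (O − E)² / E
  tall: (171 − 168)² / 168 = 0.0536
  dwarf: (53 − 56)² / 56 = 0.1607
χ² = 0.0536 + 0.1607 = 0.2143 ≈ 0.214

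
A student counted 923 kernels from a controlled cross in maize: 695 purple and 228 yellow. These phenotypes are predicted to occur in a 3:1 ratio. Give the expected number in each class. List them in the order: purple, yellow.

Under the 3:1 hypothesis (Σ ratio = 4, N = 923):
  purple: 923 × 3/4 = 692.25
  yellow: 923 × 1/4 = 230.75

692.25, 230.75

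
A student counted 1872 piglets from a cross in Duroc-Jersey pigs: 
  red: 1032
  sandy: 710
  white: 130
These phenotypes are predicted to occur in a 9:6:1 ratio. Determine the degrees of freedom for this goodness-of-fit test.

A goodness-of-fit test with 3 phenotype classes has df = 3 − 1 = 2.

2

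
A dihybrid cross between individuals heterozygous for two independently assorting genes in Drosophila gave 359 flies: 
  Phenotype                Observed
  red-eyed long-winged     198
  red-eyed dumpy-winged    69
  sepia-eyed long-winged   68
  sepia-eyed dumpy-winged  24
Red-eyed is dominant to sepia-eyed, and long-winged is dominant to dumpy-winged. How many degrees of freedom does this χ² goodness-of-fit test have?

A dihybrid F₂ with independent assortment and complete dominance at both loci gives a 9:3:3:1 phenotypic ratio.
A goodness-of-fit test with 4 phenotype classes has df = 4 − 1 = 3.

3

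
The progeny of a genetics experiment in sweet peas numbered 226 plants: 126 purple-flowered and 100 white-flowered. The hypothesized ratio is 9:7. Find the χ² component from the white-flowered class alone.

0.013

Total ratio parts = 16. Expected numbers out of 226:
  purple-flowered: 226 × 9/16 = 127.125
  white-flowered: 226 × 7/16 = 98.875
Contribution of white-flowered: (100 − 98.875)² / 98.875 = 0.0128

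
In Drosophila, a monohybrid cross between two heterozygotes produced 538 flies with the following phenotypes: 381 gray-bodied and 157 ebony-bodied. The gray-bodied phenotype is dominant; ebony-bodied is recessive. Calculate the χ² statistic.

5.019

For a monohybrid cross between heterozygotes with complete dominance, the expected phenotypic ratio is 3:1.
Under the 3:1 hypothesis (Σ ratio = 4, N = 538):
  gray-bodied: 538 × 3/4 = 403.5
  ebony-bodied: 538 × 1/4 = 134.5
χ² = Σ (O − E)² / E
  gray-bodied: (381 − 403.5)² / 403.5 = 1.2546
  ebony-bodied: (157 − 134.5)² / 134.5 = 3.7639
χ² = 1.2546 + 3.7639 = 5.0185 ≈ 5.019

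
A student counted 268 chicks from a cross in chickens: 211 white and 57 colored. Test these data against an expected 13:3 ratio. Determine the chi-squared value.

1.116

Total ratio parts = 16. Expected numbers out of 268:
  white: 268 × 13/16 = 217.75
  colored: 268 × 3/16 = 50.25
χ² = Σ (O − E)² / E
  white: (211 − 217.75)² / 217.75 = 0.2092
  colored: (57 − 50.25)² / 50.25 = 0.9067
χ² = 0.2092 + 0.9067 = 1.1159 ≈ 1.116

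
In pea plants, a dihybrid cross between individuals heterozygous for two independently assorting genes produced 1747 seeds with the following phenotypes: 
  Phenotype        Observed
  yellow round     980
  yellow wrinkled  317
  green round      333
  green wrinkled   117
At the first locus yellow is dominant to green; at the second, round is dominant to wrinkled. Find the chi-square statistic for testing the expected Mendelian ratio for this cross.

A dihybrid F₂ with independent assortment and complete dominance at both loci gives a 9:3:3:1 phenotypic ratio.
Total ratio parts = 16. Expected numbers out of 1747:
  yellow round: 1747 × 9/16 = 982.6875
  yellow wrinkled: 1747 × 3/16 = 327.5625
  green round: 1747 × 3/16 = 327.5625
  green wrinkled: 1747 × 1/16 = 109.1875
χ² = Σ (O − E)² / E
  yellow round: (980 − 982.6875)² / 982.6875 = 0.0073
  yellow wrinkled: (317 − 327.5625)² / 327.5625 = 0.3406
  green round: (333 − 327.5625)² / 327.5625 = 0.0903
  green wrinkled: (117 − 109.1875)² / 109.1875 = 0.5590
χ² = 0.0073 + 0.3406 + 0.0903 + 0.5590 = 0.9972 ≈ 0.997

0.997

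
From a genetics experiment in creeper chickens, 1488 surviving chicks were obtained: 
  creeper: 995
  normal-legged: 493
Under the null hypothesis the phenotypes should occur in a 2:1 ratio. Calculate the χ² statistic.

0.027

Under the 2:1 hypothesis (Σ ratio = 3, N = 1488):
  creeper: 1488 × 2/3 = 992
  normal-legged: 1488 × 1/3 = 496
χ² = Σ (O − E)² / E
  creeper: (995 − 992)² / 992 = 0.0091
  normal-legged: (493 − 496)² / 496 = 0.0181
χ² = 0.0091 + 0.0181 = 0.0272 ≈ 0.027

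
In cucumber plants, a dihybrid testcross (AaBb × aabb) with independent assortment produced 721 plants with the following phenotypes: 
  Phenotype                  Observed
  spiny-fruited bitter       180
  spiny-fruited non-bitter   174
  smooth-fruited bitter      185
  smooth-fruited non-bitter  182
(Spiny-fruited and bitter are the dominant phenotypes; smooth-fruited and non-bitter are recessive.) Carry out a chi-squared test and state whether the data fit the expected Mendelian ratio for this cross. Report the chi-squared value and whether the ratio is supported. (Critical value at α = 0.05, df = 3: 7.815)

0.359; consistent

A dihybrid testcross with independent assortment gives a 1:1:1:1 ratio.
Expected counts for N = 721 under a 1:1:1:1 ratio (total parts = 4):
  spiny-fruited bitter: 721 × 1/4 = 180.25
  spiny-fruited non-bitter: 721 × 1/4 = 180.25
  smooth-fruited bitter: 721 × 1/4 = 180.25
  smooth-fruited non-bitter: 721 × 1/4 = 180.25
χ² = Σ (O − E)² / E
  spiny-fruited bitter: (180 − 180.25)² / 180.25 = 0.0003
  spiny-fruited non-bitter: (174 − 180.25)² / 180.25 = 0.2167
  smooth-fruited bitter: (185 − 180.25)² / 180.25 = 0.1252
  smooth-fruited non-bitter: (182 − 180.25)² / 180.25 = 0.0170
χ² = 0.0003 + 0.2167 + 0.1252 + 0.0170 = 0.3592 ≈ 0.359
Degrees of freedom = 4 − 1 = 3; critical value at α = 0.05 is 7.815.
Since 0.359 < 7.815, we fail to reject the null hypothesis — the data are consistent with the 1:1:1:1 ratio.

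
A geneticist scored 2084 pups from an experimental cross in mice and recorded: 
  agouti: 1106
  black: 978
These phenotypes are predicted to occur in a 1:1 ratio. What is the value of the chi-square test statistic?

Under the 1:1 hypothesis (Σ ratio = 2, N = 2084):
  agouti: 2084 × 1/2 = 1042
  black: 2084 × 1/2 = 1042
χ² = Σ (O − E)² / E
  agouti: (1106 − 1042)² / 1042 = 3.9309
  black: (978 − 1042)² / 1042 = 3.9309
χ² = 3.9309 + 3.9309 = 7.8618 ≈ 7.862

7.862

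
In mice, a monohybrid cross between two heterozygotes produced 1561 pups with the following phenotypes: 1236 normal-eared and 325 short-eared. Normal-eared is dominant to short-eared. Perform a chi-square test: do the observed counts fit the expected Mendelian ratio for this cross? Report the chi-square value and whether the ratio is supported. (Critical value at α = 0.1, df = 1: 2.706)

For a monohybrid cross between heterozygotes with complete dominance, the expected phenotypic ratio is 3:1.
The 3:1 ratio has 4 parts, so with N = 1561 the expected counts are:
  normal-eared: 1561 × 3/4 = 1170.75
  short-eared: 1561 × 1/4 = 390.25
χ² = Σ (O − E)² / E
  normal-eared: (1236 − 1170.75)² / 1170.75 = 3.6366
  short-eared: (325 − 390.25)² / 390.25 = 10.9098
χ² = 3.6366 + 10.9098 = 14.5464 ≈ 14.546
Degrees of freedom = 2 − 1 = 1; critical value at α = 0.1 is 2.706.
Since 14.546 > 2.706, we reject the null hypothesis — the data do not fit the 3:1 ratio.

14.546; not consistent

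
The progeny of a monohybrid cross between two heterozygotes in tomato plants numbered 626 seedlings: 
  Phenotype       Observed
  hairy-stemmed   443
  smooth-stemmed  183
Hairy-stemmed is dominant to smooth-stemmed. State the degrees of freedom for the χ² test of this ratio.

1

For a monohybrid cross between heterozygotes with complete dominance, the expected phenotypic ratio is 3:1.
A goodness-of-fit test with 2 phenotype classes has df = 2 − 1 = 1.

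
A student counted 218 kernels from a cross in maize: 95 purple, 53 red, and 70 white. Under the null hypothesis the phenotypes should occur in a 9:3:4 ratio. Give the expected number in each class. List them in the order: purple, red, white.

The 9:3:4 ratio has 16 parts, so with N = 218 the expected counts are:
  purple: 218 × 9/16 = 122.625
  red: 218 × 3/16 = 40.875
  white: 218 × 4/16 = 54.5

122.625, 40.875, 54.5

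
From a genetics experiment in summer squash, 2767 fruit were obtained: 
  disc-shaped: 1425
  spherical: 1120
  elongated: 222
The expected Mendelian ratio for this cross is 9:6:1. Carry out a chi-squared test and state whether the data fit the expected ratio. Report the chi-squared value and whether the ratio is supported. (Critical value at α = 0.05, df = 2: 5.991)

31.558; not consistent

Expected counts for N = 2767 under a 9:6:1 ratio (total parts = 16):
  disc-shaped: 2767 × 9/16 = 1556.4375
  spherical: 2767 × 6/16 = 1037.625
  elongated: 2767 × 1/16 = 172.9375
χ² = Σ (O − E)² / E
  disc-shaped: (1425 − 1556.4375)² / 1556.4375 = 11.0996
  spherical: (1120 − 1037.625)² / 1037.625 = 6.5396
  elongated: (222 − 172.9375)² / 172.9375 = 13.9191
χ² = 11.0996 + 6.5396 + 13.9191 = 31.5583 ≈ 31.558
Degrees of freedom = 3 − 1 = 2; critical value at α = 0.05 is 5.991.
Since 31.558 > 5.991, we reject the null hypothesis — the data do not fit the 9:6:1 ratio.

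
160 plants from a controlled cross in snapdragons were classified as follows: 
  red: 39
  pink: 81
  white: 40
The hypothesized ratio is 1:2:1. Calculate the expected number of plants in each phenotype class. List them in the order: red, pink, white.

40, 80, 40

The 1:2:1 ratio has 4 parts, so with N = 160 the expected counts are:
  red: 160 × 1/4 = 40
  pink: 160 × 2/4 = 80
  white: 160 × 1/4 = 40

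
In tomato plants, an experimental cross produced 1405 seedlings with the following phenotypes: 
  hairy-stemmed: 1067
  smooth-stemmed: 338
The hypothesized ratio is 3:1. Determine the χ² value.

0.666

Total ratio parts = 4. Expected numbers out of 1405:
  hairy-stemmed: 1405 × 3/4 = 1053.75
  smooth-stemmed: 1405 × 1/4 = 351.25
χ² = Σ (O − E)² / E
  hairy-stemmed: (1067 − 1053.75)² / 1053.75 = 0.1666
  smooth-stemmed: (338 − 351.25)² / 351.25 = 0.4998
χ² = 0.1666 + 0.4998 = 0.6664 ≈ 0.666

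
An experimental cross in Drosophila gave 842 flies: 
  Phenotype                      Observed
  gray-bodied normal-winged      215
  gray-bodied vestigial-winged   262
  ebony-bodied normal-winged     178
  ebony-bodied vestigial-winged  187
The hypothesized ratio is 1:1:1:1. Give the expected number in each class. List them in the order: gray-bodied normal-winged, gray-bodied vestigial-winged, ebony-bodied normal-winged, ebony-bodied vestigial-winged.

The 1:1:1:1 ratio has 4 parts, so with N = 842 the expected counts are:
  gray-bodied normal-winged: 842 × 1/4 = 210.5
  gray-bodied vestigial-winged: 842 × 1/4 = 210.5
  ebony-bodied normal-winged: 842 × 1/4 = 210.5
  ebony-bodied vestigial-winged: 842 × 1/4 = 210.5

210.5, 210.5, 210.5, 210.5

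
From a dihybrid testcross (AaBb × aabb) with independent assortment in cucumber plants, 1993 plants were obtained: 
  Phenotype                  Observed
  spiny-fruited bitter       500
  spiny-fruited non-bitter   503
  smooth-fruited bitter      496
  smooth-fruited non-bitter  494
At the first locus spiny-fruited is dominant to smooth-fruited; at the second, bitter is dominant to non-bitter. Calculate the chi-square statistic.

0.098

A dihybrid testcross with independent assortment gives a 1:1:1:1 ratio.
Total ratio parts = 4. Expected numbers out of 1993:
  spiny-fruited bitter: 1993 × 1/4 = 498.25
  spiny-fruited non-bitter: 1993 × 1/4 = 498.25
  smooth-fruited bitter: 1993 × 1/4 = 498.25
  smooth-fruited non-bitter: 1993 × 1/4 = 498.25
χ² = Σ (O − E)² / E
  spiny-fruited bitter: (500 − 498.25)² / 498.25 = 0.0061
  spiny-fruited non-bitter: (503 − 498.25)² / 498.25 = 0.0453
  smooth-fruited bitter: (496 − 498.25)² / 498.25 = 0.0102
  smooth-fruited non-bitter: (494 − 498.25)² / 498.25 = 0.0363
χ² = 0.0061 + 0.0453 + 0.0102 + 0.0363 = 0.0979 ≈ 0.098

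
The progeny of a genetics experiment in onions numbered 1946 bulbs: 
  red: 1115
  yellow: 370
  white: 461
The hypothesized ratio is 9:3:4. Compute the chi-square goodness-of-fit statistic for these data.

1.788

The 9:3:4 ratio has 16 parts, so with N = 1946 the expected counts are:
  red: 1946 × 9/16 = 1094.625
  yellow: 1946 × 3/16 = 364.875
  white: 1946 × 4/16 = 486.5
χ² = Σ (O − E)² / E
  red: (1115 − 1094.625)² / 1094.625 = 0.3793
  yellow: (370 − 364.875)² / 364.875 = 0.0720
  white: (461 − 486.5)² / 486.5 = 1.3366
χ² = 0.3793 + 0.0720 + 1.3366 = 1.7879 ≈ 1.788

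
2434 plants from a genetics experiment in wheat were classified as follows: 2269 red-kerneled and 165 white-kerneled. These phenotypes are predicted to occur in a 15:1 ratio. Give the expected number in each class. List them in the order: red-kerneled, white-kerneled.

2281.875, 152.125

Expected counts for N = 2434 under a 15:1 ratio (total parts = 16):
  red-kerneled: 2434 × 15/16 = 2281.875
  white-kerneled: 2434 × 1/16 = 152.125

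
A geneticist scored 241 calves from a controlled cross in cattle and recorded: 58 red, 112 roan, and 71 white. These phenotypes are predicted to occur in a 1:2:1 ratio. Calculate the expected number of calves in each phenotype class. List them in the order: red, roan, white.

Total ratio parts = 4. Expected numbers out of 241:
  red: 241 × 1/4 = 60.25
  roan: 241 × 2/4 = 120.5
  white: 241 × 1/4 = 60.25

60.25, 120.5, 60.25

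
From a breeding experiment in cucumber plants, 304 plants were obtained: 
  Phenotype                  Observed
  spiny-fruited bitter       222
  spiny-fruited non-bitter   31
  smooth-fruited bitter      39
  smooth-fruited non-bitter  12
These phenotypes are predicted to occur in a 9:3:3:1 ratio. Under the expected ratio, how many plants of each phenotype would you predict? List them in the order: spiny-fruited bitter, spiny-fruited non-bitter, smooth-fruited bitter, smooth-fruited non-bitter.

171, 57, 57, 19

Under the 9:3:3:1 hypothesis (Σ ratio = 16, N = 304):
  spiny-fruited bitter: 304 × 9/16 = 171
  spiny-fruited non-bitter: 304 × 3/16 = 57
  smooth-fruited bitter: 304 × 3/16 = 57
  smooth-fruited non-bitter: 304 × 1/16 = 19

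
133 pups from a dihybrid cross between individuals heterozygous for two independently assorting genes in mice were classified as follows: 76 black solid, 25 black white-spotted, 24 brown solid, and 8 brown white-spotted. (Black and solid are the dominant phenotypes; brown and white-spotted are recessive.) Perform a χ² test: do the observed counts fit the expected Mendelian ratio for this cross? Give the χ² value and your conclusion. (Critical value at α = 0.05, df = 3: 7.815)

0.066; consistent

A dihybrid F₂ with independent assortment and complete dominance at both loci gives a 9:3:3:1 phenotypic ratio.
Under the 9:3:3:1 hypothesis (Σ ratio = 16, N = 133):
  black solid: 133 × 9/16 = 74.8125
  black white-spotted: 133 × 3/16 = 24.9375
  brown solid: 133 × 3/16 = 24.9375
  brown white-spotted: 133 × 1/16 = 8.3125
χ² = Σ (O − E)² / E
  black solid: (76 − 74.8125)² / 74.8125 = 0.0188
  black white-spotted: (25 − 24.9375)² / 24.9375 = 0.0002
  brown solid: (24 − 24.9375)² / 24.9375 = 0.0352
  brown white-spotted: (8 − 8.3125)² / 8.3125 = 0.0117
χ² = 0.0188 + 0.0002 + 0.0352 + 0.0117 = 0.0659 ≈ 0.066
Degrees of freedom = 4 − 1 = 3; critical value at α = 0.05 is 7.815.
Since 0.066 < 7.815, we fail to reject the null hypothesis — the data are consistent with the 9:3:3:1 ratio.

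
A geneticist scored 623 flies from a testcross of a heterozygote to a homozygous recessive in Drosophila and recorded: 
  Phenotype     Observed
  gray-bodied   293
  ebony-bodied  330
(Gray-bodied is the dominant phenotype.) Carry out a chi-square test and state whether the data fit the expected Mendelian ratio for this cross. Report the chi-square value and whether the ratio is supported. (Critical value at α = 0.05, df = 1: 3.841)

2.197; consistent

A testcross of a heterozygote (Aa × aa) gives a 1:1 phenotypic ratio.
Under the 1:1 hypothesis (Σ ratio = 2, N = 623):
  gray-bodied: 623 × 1/2 = 311.5
  ebony-bodied: 623 × 1/2 = 311.5
χ² = Σ (O − E)² / E
  gray-bodied: (293 − 311.5)² / 311.5 = 1.0987
  ebony-bodied: (330 − 311.5)² / 311.5 = 1.0987
χ² = 1.0987 + 1.0987 = 2.1974 ≈ 2.197
Degrees of freedom = 2 − 1 = 1; critical value at α = 0.05 is 3.841.
Since 2.197 < 3.841, we fail to reject the null hypothesis — the data are consistent with the 1:1 ratio.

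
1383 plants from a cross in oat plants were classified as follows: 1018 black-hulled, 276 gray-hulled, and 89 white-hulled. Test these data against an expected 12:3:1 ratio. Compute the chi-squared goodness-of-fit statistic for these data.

1.507

Total ratio parts = 16. Expected numbers out of 1383:
  black-hulled: 1383 × 12/16 = 1037.25
  gray-hulled: 1383 × 3/16 = 259.3125
  white-hulled: 1383 × 1/16 = 86.4375
χ² = Σ (O − E)² / E
  black-hulled: (1018 − 1037.25)² / 1037.25 = 0.3573
  gray-hulled: (276 − 259.3125)² / 259.3125 = 1.0739
  white-hulled: (89 − 86.4375)² / 86.4375 = 0.0760
χ² = 0.3573 + 1.0739 + 0.0760 = 1.5072 ≈ 1.507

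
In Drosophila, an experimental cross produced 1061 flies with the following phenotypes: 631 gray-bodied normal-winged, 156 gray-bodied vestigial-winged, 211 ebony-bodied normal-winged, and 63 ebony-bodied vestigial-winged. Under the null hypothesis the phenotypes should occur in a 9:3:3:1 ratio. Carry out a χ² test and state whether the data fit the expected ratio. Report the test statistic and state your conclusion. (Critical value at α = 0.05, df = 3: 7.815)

Under the 9:3:3:1 hypothesis (Σ ratio = 16, N = 1061):
  gray-bodied normal-winged: 1061 × 9/16 = 596.8125
  gray-bodied vestigial-winged: 1061 × 3/16 = 198.9375
  ebony-bodied normal-winged: 1061 × 3/16 = 198.9375
  ebony-bodied vestigial-winged: 1061 × 1/16 = 66.3125
χ² = Σ (O − E)² / E
  gray-bodied normal-winged: (631 − 596.8125)² / 596.8125 = 1.9584
  gray-bodied vestigial-winged: (156 − 198.9375)² / 198.9375 = 9.2674
  ebony-bodied normal-winged: (211 − 198.9375)² / 198.9375 = 0.7314
  ebony-bodied vestigial-winged: (63 − 66.3125)² / 66.3125 = 0.1655
χ² = 1.9584 + 9.2674 + 0.7314 + 0.1655 = 12.1227 ≈ 12.123
Degrees of freedom = 4 − 1 = 3; critical value at α = 0.05 is 7.815.
Since 12.123 > 7.815, we reject the null hypothesis — the data do not fit the 9:3:3:1 ratio.

12.123; not consistent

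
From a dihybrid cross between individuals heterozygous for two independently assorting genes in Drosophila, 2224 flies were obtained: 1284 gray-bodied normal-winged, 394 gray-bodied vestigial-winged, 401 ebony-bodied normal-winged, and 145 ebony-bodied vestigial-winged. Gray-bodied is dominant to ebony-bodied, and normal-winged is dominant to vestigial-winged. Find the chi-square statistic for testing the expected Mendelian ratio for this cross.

3.012

A dihybrid F₂ with independent assortment and complete dominance at both loci gives a 9:3:3:1 phenotypic ratio.
Total ratio parts = 16. Expected numbers out of 2224:
  gray-bodied normal-winged: 2224 × 9/16 = 1251
  gray-bodied vestigial-winged: 2224 × 3/16 = 417
  ebony-bodied normal-winged: 2224 × 3/16 = 417
  ebony-bodied vestigial-winged: 2224 × 1/16 = 139
χ² = Σ (O − E)² / E
  gray-bodied normal-winged: (1284 − 1251)² / 1251 = 0.8705
  gray-bodied vestigial-winged: (394 − 417)² / 417 = 1.2686
  ebony-bodied normal-winged: (401 − 417)² / 417 = 0.6139
  ebony-bodied vestigial-winged: (145 − 139)² / 139 = 0.2590
χ² = 0.8705 + 1.2686 + 0.6139 + 0.2590 = 3.012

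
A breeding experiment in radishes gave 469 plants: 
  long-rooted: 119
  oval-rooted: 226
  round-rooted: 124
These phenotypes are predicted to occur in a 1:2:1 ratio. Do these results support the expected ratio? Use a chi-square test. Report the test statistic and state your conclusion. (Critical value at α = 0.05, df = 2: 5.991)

Total ratio parts = 4. Expected numbers out of 469:
  long-rooted: 469 × 1/4 = 117.25
  oval-rooted: 469 × 2/4 = 234.5
  round-rooted: 469 × 1/4 = 117.25
χ² = Σ (O − E)² / E
  long-rooted: (119 − 117.25)² / 117.25 = 0.0261
  oval-rooted: (226 − 234.5)² / 234.5 = 0.3081
  round-rooted: (124 − 117.25)² / 117.25 = 0.3886
χ² = 0.0261 + 0.3081 + 0.3886 = 0.7228 ≈ 0.723
Degrees of freedom = 3 − 1 = 2; critical value at α = 0.05 is 5.991.
Since 0.723 < 5.991, we fail to reject the null hypothesis — the data are consistent with the 1:2:1 ratio.

0.723; consistent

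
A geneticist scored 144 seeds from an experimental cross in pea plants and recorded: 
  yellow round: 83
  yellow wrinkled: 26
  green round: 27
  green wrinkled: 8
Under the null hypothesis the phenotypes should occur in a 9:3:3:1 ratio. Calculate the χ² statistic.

0.198

The 9:3:3:1 ratio has 16 parts, so with N = 144 the expected counts are:
  yellow round: 144 × 9/16 = 81
  yellow wrinkled: 144 × 3/16 = 27
  green round: 144 × 3/16 = 27
  green wrinkled: 144 × 1/16 = 9
χ² = Σ (O − E)² / E
  yellow round: (83 − 81)² / 81 = 0.0494
  yellow wrinkled: (26 − 27)² / 27 = 0.0370
  green round: (27 − 27)² / 27 = 0.0000
  green wrinkled: (8 − 9)² / 9 = 0.1111
χ² = 0.0494 + 0.0370 + 0.0000 + 0.1111 = 0.1975 ≈ 0.198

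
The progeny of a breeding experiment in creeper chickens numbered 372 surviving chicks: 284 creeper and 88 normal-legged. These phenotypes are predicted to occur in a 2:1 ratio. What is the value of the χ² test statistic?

15.677

The 2:1 ratio has 3 parts, so with N = 372 the expected counts are:
  creeper: 372 × 2/3 = 248
  normal-legged: 372 × 1/3 = 124
χ² = Σ (O − E)² / E
  creeper: (284 − 248)² / 248 = 5.2258
  normal-legged: (88 − 124)² / 124 = 10.4516
χ² = 5.2258 + 10.4516 = 15.6774 ≈ 15.677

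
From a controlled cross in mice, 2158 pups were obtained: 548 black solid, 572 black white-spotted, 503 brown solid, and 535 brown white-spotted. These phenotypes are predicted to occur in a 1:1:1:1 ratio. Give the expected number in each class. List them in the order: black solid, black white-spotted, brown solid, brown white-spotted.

539.5, 539.5, 539.5, 539.5

The 1:1:1:1 ratio has 4 parts, so with N = 2158 the expected counts are:
  black solid: 2158 × 1/4 = 539.5
  black white-spotted: 2158 × 1/4 = 539.5
  brown solid: 2158 × 1/4 = 539.5
  brown white-spotted: 2158 × 1/4 = 539.5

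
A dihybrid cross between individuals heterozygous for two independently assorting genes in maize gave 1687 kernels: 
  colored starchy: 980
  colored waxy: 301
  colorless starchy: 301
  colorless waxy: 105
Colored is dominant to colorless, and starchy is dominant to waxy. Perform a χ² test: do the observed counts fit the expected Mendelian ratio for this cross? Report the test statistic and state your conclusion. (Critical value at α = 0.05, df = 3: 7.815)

2.501; consistent

A dihybrid F₂ with independent assortment and complete dominance at both loci gives a 9:3:3:1 phenotypic ratio.
Total ratio parts = 16. Expected numbers out of 1687:
  colored starchy: 1687 × 9/16 = 948.9375
  colored waxy: 1687 × 3/16 = 316.3125
  colorless starchy: 1687 × 3/16 = 316.3125
  colorless waxy: 1687 × 1/16 = 105.4375
χ² = Σ (O − E)² / E
  colored starchy: (980 − 948.9375)² / 948.9375 = 1.0168
  colored waxy: (301 − 316.3125)² / 316.3125 = 0.7413
  colorless starchy: (301 − 316.3125)² / 316.3125 = 0.7413
  colorless waxy: (105 − 105.4375)² / 105.4375 = 0.0018
χ² = 1.0168 + 0.7413 + 0.7413 + 0.0018 = 2.5012 ≈ 2.501
Degrees of freedom = 4 − 1 = 3; critical value at α = 0.05 is 7.815.
Since 2.501 < 7.815, we fail to reject the null hypothesis — the data are consistent with the 9:3:3:1 ratio.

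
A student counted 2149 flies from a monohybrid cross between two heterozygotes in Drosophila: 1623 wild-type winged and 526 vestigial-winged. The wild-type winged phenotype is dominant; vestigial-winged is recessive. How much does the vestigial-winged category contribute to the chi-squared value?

0.236

For a monohybrid cross between heterozygotes with complete dominance, the expected phenotypic ratio is 3:1.
Under the 3:1 hypothesis (Σ ratio = 4, N = 2149):
  wild-type winged: 2149 × 3/4 = 1611.75
  vestigial-winged: 2149 × 1/4 = 537.25
Contribution of vestigial-winged: (526 − 537.25)² / 537.25 = 0.2356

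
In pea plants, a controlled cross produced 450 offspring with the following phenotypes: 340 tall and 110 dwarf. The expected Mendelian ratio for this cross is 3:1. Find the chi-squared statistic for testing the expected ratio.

The 3:1 ratio has 4 parts, so with N = 450 the expected counts are:
  tall: 450 × 3/4 = 337.5
  dwarf: 450 × 1/4 = 112.5
χ² = Σ (O − E)² / E
  tall: (340 − 337.5)² / 337.5 = 0.0185
  dwarf: (110 − 112.5)² / 112.5 = 0.0556
χ² = 0.0185 + 0.0556 = 0.0741 ≈ 0.074

0.074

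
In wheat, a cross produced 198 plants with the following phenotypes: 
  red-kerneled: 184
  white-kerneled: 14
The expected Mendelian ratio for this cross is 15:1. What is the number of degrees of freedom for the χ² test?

1

A goodness-of-fit test with 2 phenotype classes has df = 2 − 1 = 1.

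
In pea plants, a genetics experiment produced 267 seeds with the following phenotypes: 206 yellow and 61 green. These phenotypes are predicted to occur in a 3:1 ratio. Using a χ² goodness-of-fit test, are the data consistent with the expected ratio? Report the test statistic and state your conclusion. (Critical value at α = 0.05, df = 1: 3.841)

0.660; consistent

Total ratio parts = 4. Expected numbers out of 267:
  yellow: 267 × 3/4 = 200.25
  green: 267 × 1/4 = 66.75
χ² = Σ (O − E)² / E
  yellow: (206 − 200.25)² / 200.25 = 0.1651
  green: (61 − 66.75)² / 66.75 = 0.4953
χ² = 0.1651 + 0.4953 = 0.6604 ≈ 0.660
Degrees of freedom = 2 − 1 = 1; critical value at α = 0.05 is 3.841.
Since 0.660 < 3.841, we fail to reject the null hypothesis — the data are consistent with the 3:1 ratio.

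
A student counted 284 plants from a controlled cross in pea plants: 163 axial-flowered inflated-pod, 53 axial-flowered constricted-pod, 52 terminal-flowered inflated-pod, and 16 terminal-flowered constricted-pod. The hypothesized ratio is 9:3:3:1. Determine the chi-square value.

0.269

The 9:3:3:1 ratio has 16 parts, so with N = 284 the expected counts are:
  axial-flowered inflated-pod: 284 × 9/16 = 159.75
  axial-flowered constricted-pod: 284 × 3/16 = 53.25
  terminal-flowered inflated-pod: 284 × 3/16 = 53.25
  terminal-flowered constricted-pod: 284 × 1/16 = 17.75
χ² = Σ (O − E)² / E
  axial-flowered inflated-pod: (163 − 159.75)² / 159.75 = 0.0661
  axial-flowered constricted-pod: (53 − 53.25)² / 53.25 = 0.0012
  terminal-flowered inflated-pod: (52 − 53.25)² / 53.25 = 0.0293
  terminal-flowered constricted-pod: (16 − 17.75)² / 17.75 = 0.1725
χ² = 0.0661 + 0.0012 + 0.0293 + 0.1725 = 0.2691 ≈ 0.269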